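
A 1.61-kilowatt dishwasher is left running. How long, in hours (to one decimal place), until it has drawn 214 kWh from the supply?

132.9 h

Hours = 214 kWh ÷ 1.61 kW = 132.9 h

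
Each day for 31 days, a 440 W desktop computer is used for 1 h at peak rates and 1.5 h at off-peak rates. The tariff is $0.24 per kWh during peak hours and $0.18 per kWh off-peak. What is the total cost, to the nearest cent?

$6.96

Peak energy = 0.44 kW × 1 h × 31 = 13.64 kWh
Off-peak energy = 0.44 kW × 1.5 h × 31 = 20.46 kWh
Cost = 13.64 × $0.24 + 20.46 × $0.18 = $3.2736 + $3.6828 = $6.96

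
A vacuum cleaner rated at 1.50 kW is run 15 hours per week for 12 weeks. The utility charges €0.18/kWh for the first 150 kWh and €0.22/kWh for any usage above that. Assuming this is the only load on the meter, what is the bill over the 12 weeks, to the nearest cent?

Runtime = 15 h/week × 12 weeks = 180 h
Energy = 1.5 kW × 180 h = 270 kWh
Tier 1 (0–150 kWh): 150 × €0.18 = €27
Above 150 kWh: 120 × €0.22 = €26.4
Bill = €53.40

€53.40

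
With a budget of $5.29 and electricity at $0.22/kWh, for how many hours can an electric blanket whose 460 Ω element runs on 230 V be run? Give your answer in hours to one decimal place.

209.1 h

Power = V²/R = 230²/460 = 115 W = 0.115 kW
Energy available = $5.29 ÷ $0.22/kWh = 24.0455 kWh
Hours = 24.0455 kWh ÷ 0.115 kW = 209.1 h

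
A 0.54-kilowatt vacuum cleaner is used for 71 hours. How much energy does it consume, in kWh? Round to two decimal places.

Energy = 0.54 kW × 71 h = 38.34 kWh

38.34 kWh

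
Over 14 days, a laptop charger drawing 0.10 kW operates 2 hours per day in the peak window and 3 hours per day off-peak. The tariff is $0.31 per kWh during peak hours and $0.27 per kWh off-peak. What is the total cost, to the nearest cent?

$2.00

Peak energy = 0.1 kW × 2 h × 14 = 2.8 kWh
Off-peak energy = 0.1 kW × 3 h × 14 = 4.2 kWh
Cost = 2.8 × $0.31 + 4.2 × $0.27 = $0.868 + $1.134 = $2.00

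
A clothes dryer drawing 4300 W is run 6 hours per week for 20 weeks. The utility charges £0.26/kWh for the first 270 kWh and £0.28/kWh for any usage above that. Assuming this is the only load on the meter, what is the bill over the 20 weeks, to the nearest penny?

Runtime = 6 h/week × 20 weeks = 120 h
Energy = 4.3 kW × 120 h = 516 kWh
Tier 1 (0–270 kWh): 270 × £0.26 = £70.2
Above 270 kWh: 246 × £0.28 = £68.88
Bill = £139.08

£139.08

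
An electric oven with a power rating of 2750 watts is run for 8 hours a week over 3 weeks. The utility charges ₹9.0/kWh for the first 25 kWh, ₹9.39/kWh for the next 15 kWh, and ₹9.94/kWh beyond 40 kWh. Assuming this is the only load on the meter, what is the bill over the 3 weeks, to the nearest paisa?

Runtime = 8 h/week × 3 weeks = 24 h
Energy = 2.75 kW × 24 h = 66 kWh
Tier 1 (0–25 kWh): 25 × ₹9.0 = ₹225
Tier 2 (25–40 kWh): 15 × ₹9.39 = ₹140.85
Above 40 kWh: 26 × ₹9.94 = ₹258.44
Bill = ₹624.29

₹624.29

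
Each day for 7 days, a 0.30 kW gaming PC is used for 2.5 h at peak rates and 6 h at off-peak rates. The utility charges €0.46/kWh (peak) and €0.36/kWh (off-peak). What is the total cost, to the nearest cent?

€6.95

Peak energy = 0.3 kW × 2.5 h × 7 = 5.25 kWh
Off-peak energy = 0.3 kW × 6 h × 7 = 12.6 kWh
Cost = 5.25 × €0.46 + 12.6 × €0.36 = €2.415 + €4.536 = €6.95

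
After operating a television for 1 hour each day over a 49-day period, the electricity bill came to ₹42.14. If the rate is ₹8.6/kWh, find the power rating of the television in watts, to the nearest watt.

Energy = ₹42.14 ÷ ₹8.6/kWh = 4.9 kWh
Runtime = 1 h/day × 49 days = 49 h
Power = 4.9 kWh ÷ 49 h = 0.1 kW = 100 W

100 W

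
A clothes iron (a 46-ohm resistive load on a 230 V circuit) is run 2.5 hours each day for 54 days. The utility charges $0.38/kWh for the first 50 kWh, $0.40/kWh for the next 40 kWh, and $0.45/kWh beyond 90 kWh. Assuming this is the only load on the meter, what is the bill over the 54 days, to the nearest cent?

$64.36

Power = V²/R = 230²/46 = 1150 W = 1.15 kW
Runtime = 2.5 h/day × 54 days = 135 h
Energy = 1.15 kW × 135 h = 155.25 kWh
Tier 1 (0–50 kWh): 50 × $0.38 = $19
Tier 2 (50–90 kWh): 40 × $0.40 = $16
Above 90 kWh: 65.25 × $0.45 = $29.3625
Bill = $64.36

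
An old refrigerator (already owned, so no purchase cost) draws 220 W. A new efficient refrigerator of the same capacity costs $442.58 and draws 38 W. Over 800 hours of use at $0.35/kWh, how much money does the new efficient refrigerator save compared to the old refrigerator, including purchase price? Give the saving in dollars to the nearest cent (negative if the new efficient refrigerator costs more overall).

-$391.62

old refrigerator: $0.00 + (220/1000) kW × 800 h × $0.35 = $0.00 + $61.6 = $61.6
new efficient refrigerator: $442.58 + (38/1000) kW × 800 h × $0.35 = $442.58 + $10.64 = $453.22
Saving = $61.6 − $453.22 = −$391.62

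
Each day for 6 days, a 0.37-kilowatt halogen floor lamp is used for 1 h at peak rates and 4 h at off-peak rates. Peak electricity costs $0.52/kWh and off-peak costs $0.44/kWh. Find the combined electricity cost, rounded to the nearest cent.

Peak energy = 0.37 kW × 1 h × 6 = 2.22 kWh
Off-peak energy = 0.37 kW × 4 h × 6 = 8.88 kWh
Cost = 2.22 × $0.52 + 8.88 × $0.44 = $1.1544 + $3.9072 = $5.06

$5.06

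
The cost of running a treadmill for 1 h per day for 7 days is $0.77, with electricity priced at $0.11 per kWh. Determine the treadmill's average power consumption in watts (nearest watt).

1000 W

Energy = $0.77 ÷ $0.11/kWh = 7 kWh
Runtime = 1 h/day × 7 days = 7 h
Power = 7 kWh ÷ 7 h = 1 kW = 1000 W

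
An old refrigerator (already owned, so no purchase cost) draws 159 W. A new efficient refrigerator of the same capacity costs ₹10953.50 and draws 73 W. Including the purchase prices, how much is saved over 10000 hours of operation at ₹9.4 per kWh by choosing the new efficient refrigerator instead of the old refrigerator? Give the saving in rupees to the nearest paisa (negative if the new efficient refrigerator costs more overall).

-₹2869.50

old refrigerator: ₹0.00 + (159/1000) kW × 10000 h × ₹9.4 = ₹0.00 + ₹14946 = ₹14946
new efficient refrigerator: ₹10953.50 + (73/1000) kW × 10000 h × ₹9.4 = ₹10953.50 + ₹6862 = ₹17815.5
Saving = ₹14946 − ₹17815.5 = −₹2869.5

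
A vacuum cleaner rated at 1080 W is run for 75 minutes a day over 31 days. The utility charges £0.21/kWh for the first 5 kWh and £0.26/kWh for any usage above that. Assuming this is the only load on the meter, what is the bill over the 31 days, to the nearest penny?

£10.63

Runtime = 75 min × 31 = 2325 min = 38.75 h
Energy = 1.08 kW × 38.75 h = 41.85 kWh
Tier 1 (0–5 kWh): 5 × £0.21 = £1.05
Above 5 kWh: 36.85 × £0.26 = £9.581
Bill = £10.63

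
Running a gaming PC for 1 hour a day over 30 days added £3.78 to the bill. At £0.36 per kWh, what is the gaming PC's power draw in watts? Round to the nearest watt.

Energy = £3.78 ÷ £0.36/kWh = 10.5 kWh
Runtime = 1 h/day × 30 days = 30 h
Power = 10.5 kWh ÷ 30 h = 0.35 kW = 350 W

350 W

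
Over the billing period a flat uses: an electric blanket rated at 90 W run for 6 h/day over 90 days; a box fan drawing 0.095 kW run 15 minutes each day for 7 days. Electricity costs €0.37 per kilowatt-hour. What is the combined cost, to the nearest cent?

electric blanket: Runtime = 6 h/day × 90 days = 540 h
electric blanket: 0.09 kW × 540 h = 48.6 kWh
box fan: Runtime = 15 min × 7 = 105 min = 1.75 h
box fan: 0.095 kW × 1.75 h = 0.16625 kWh
Total energy = 48.76625 kWh
Cost = 48.76625 × €0.37 = €18.04

€18.04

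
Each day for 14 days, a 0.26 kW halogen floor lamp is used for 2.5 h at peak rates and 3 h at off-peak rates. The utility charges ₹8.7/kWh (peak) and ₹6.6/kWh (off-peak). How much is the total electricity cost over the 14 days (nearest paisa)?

₹151.24

Peak energy = 0.26 kW × 2.5 h × 14 = 9.1 kWh
Off-peak energy = 0.26 kW × 3 h × 14 = 10.92 kWh
Cost = 9.1 × ₹8.7 + 10.92 × ₹6.6 = ₹79.17 + ₹72.072 = ₹151.24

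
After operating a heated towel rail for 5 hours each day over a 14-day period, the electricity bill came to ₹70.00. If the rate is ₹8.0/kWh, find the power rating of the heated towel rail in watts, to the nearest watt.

125 W

Energy = ₹70.00 ÷ ₹8.0/kWh = 8.75 kWh
Runtime = 5 h/day × 14 days = 70 h
Power = 8.75 kWh ÷ 70 h = 0.125 kW = 125 W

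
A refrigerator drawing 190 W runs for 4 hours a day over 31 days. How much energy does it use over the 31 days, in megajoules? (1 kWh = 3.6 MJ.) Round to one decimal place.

84.8 MJ

Runtime = 4 h/day × 31 days = 124 h
Energy = 0.19 kW × 124 h = 23.56 kWh
= 23.56 × 3.6 MJ = 84.8 MJ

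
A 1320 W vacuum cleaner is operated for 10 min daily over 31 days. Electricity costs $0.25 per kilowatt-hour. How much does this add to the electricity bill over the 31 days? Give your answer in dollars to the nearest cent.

Runtime = 10 min × 31 = 310 min = 5.166666… h
Energy = 1.32 kW × 5.166666… h = 6.82 kWh
Cost = 6.82 kWh × $0.25/kWh = $1.71

$1.71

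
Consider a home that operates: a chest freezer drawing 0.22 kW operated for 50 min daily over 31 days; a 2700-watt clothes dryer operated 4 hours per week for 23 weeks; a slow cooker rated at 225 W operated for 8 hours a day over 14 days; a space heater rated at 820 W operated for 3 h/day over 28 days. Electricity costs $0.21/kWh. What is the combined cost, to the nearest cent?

chest freezer: Runtime = 50 min × 31 = 1550 min = 25.833333… h
chest freezer: 0.22 kW × 25.833333… h = 5.683333… kWh
clothes dryer: Runtime = 4 h/week × 23 weeks = 92 h
clothes dryer: 2.7 kW × 92 h = 248.4 kWh
slow cooker: Runtime = 8 h/day × 14 days = 112 h
slow cooker: 0.225 kW × 112 h = 25.2 kWh
space heater: Runtime = 3 h/day × 28 days = 84 h
space heater: 0.82 kW × 84 h = 68.88 kWh
Total energy = 348.163333… kWh
Cost = 348.163333… × $0.21 = $73.11

$73.11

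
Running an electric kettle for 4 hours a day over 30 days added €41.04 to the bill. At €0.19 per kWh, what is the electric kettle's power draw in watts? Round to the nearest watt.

1800 W

Energy = €41.04 ÷ €0.19/kWh = 216 kWh
Runtime = 4 h/day × 30 days = 120 h
Power = 216 kWh ÷ 120 h = 1.8 kW = 1800 W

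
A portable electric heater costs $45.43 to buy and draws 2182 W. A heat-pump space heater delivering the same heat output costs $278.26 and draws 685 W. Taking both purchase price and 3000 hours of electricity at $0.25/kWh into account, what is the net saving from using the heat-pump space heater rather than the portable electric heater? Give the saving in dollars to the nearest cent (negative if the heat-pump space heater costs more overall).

portable electric heater: $45.43 + (2182/1000) kW × 3000 h × $0.25 = $45.43 + $1636.5 = $1681.93
heat-pump space heater: $278.26 + (685/1000) kW × 3000 h × $0.25 = $278.26 + $513.75 = $792.01
Saving = $1681.93 − $792.01 = $889.92

$889.92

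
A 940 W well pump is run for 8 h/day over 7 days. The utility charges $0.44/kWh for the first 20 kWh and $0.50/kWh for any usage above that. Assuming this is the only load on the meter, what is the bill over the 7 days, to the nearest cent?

Runtime = 8 h/day × 7 days = 56 h
Energy = 0.94 kW × 56 h = 52.64 kWh
Tier 1 (0–20 kWh): 20 × $0.44 = $8.8
Above 20 kWh: 32.64 × $0.50 = $16.32
Bill = $25.12

$25.12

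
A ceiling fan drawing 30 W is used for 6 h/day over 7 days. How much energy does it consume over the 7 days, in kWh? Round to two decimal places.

Runtime = 6 h/day × 7 days = 42 h
Energy = 0.03 kW × 42 h = 1.26 kWh

1.26 kWh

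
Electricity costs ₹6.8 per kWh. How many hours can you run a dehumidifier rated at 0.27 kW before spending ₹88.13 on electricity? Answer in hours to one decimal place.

48.0 h

Energy available = ₹88.13 ÷ ₹6.8/kWh = 12.9603 kWh
Hours = 12.9603 kWh ÷ 0.27 kW = 48.0 h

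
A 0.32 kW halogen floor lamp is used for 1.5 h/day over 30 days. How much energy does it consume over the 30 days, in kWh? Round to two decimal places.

14.40 kWh

Runtime = 1.5 h/day × 30 days = 45 h
Energy = 0.32 kW × 45 h = 14.4 kWh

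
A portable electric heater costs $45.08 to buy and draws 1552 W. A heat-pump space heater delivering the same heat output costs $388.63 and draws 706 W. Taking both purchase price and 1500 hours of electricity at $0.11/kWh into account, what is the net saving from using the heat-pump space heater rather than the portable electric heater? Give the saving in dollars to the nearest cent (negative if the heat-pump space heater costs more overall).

portable electric heater: $45.08 + (1552/1000) kW × 1500 h × $0.11 = $45.08 + $256.08 = $301.16
heat-pump space heater: $388.63 + (706/1000) kW × 1500 h × $0.11 = $388.63 + $116.49 = $505.12
Saving = $301.16 − $505.12 = −$203.96

-$203.96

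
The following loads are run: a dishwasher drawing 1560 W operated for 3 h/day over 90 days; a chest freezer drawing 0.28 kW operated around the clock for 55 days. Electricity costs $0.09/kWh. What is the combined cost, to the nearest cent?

dishwasher: Runtime = 3 h/day × 90 days = 270 h
dishwasher: 1.56 kW × 270 h = 421.2 kWh
chest freezer: Runtime = 24 h × 55 = 1320 h
chest freezer: 0.28 kW × 1320 h = 369.6 kWh
Total energy = 790.8 kWh
Cost = 790.8 × $0.09 = $71.17

$71.17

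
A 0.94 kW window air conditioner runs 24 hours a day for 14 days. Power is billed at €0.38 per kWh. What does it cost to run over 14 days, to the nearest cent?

Runtime = 24 h × 14 = 336 h
Energy = 0.94 kW × 336 h = 315.84 kWh
Cost = 315.84 kWh × €0.38/kWh = €120.02

€120.02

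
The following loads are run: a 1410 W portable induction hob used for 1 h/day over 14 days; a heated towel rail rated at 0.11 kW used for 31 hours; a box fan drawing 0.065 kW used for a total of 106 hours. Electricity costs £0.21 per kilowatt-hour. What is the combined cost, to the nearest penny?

portable induction hob: Runtime = 1 h/day × 14 days = 14 h
portable induction hob: 1.41 kW × 14 h = 19.74 kWh
heated towel rail: 0.11 kW × 31 h = 3.41 kWh
box fan: 0.065 kW × 106 h = 6.89 kWh
Total energy = 30.04 kWh
Cost = 30.04 × £0.21 = £6.31

£6.31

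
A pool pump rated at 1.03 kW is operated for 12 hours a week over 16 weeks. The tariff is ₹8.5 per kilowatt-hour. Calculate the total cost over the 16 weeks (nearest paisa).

₹1680.96

Runtime = 12 h/week × 16 weeks = 192 h
Energy = 1.03 kW × 192 h = 197.76 kWh
Cost = 197.76 kWh × ₹8.5/kWh = ₹1680.96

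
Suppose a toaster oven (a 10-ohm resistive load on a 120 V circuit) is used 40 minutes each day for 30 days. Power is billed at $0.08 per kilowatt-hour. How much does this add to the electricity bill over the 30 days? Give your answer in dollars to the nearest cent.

$2.30

Power = V²/R = 120²/10 = 1440 W = 1.44 kW
Runtime = 40 min × 30 = 1200 min = 20 h
Energy = 1.44 kW × 20 h = 28.8 kWh
Cost = 28.8 kWh × $0.08/kWh = $2.30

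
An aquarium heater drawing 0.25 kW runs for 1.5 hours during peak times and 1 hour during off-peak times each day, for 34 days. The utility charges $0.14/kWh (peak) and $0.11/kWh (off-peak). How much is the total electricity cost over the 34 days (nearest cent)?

$2.72

Peak energy = 0.25 kW × 1.5 h × 34 = 12.75 kWh
Off-peak energy = 0.25 kW × 1 h × 34 = 8.5 kWh
Cost = 12.75 × $0.14 + 8.5 × $0.11 = $1.785 + $0.935 = $2.72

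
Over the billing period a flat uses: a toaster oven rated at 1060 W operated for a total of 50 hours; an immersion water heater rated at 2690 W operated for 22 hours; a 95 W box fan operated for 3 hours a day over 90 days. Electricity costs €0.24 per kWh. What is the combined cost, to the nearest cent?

€33.08

toaster oven: 1.06 kW × 50 h = 53 kWh
immersion water heater: 2.69 kW × 22 h = 59.18 kWh
box fan: Runtime = 3 h/day × 90 days = 270 h
box fan: 0.095 kW × 270 h = 25.65 kWh
Total energy = 137.83 kWh
Cost = 137.83 × €0.24 = €33.08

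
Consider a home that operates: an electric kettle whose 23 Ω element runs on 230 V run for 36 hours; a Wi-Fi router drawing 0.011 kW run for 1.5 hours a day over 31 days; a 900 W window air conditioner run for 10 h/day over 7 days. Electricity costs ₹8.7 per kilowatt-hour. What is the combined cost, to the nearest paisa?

₹1272.91

electric kettle: Power = V²/R = 230²/23 = 2300 W = 2.3 kW
electric kettle: 2.3 kW × 36 h = 82.8 kWh
Wi-Fi router: Runtime = 1.5 h/day × 31 days = 46.5 h
Wi-Fi router: 0.011 kW × 46.5 h = 0.5115 kWh
window air conditioner: Runtime = 10 h/day × 7 days = 70 h
window air conditioner: 0.9 kW × 70 h = 63 kWh
Total energy = 146.3115 kWh
Cost = 146.3115 × ₹8.7 = ₹1272.91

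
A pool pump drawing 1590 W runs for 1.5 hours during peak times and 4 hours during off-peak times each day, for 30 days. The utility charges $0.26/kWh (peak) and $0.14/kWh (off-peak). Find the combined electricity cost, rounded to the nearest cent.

Peak energy = 1.59 kW × 1.5 h × 30 = 71.55 kWh
Off-peak energy = 1.59 kW × 4 h × 30 = 190.8 kWh
Cost = 71.55 × $0.26 + 190.8 × $0.14 = $18.603 + $26.712 = $45.32

$45.32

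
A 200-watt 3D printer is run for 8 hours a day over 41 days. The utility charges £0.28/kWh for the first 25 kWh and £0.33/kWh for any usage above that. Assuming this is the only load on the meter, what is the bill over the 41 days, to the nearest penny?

£20.40

Runtime = 8 h/day × 41 days = 328 h
Energy = 0.2 kW × 328 h = 65.6 kWh
Tier 1 (0–25 kWh): 25 × £0.28 = £7
Above 25 kWh: 40.6 × £0.33 = £13.398
Bill = £20.40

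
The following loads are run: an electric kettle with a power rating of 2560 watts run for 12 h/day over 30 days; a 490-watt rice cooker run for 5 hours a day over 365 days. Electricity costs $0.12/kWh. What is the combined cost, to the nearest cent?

$217.90

electric kettle: Runtime = 12 h/day × 30 days = 360 h
electric kettle: 2.56 kW × 360 h = 921.6 kWh
rice cooker: Runtime = 5 h/day × 365 days = 1825 h
rice cooker: 0.49 kW × 1825 h = 894.25 kWh
Total energy = 1815.85 kWh
Cost = 1815.85 × $0.12 = $217.90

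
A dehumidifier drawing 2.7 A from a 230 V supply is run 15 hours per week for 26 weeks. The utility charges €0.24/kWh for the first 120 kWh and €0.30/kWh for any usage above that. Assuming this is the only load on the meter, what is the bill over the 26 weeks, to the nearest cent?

€65.46

Power = 2.7 A × 230 V = 621 W = 0.621 kW
Runtime = 15 h/week × 26 weeks = 390 h
Energy = 0.621 kW × 390 h = 242.19 kWh
Tier 1 (0–120 kWh): 120 × €0.24 = €28.8
Above 120 kWh: 122.19 × €0.30 = €36.657
Bill = €65.46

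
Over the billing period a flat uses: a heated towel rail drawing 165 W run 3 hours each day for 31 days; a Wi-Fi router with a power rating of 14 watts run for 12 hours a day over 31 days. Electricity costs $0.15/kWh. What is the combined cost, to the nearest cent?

heated towel rail: Runtime = 3 h/day × 31 days = 93 h
heated towel rail: 0.165 kW × 93 h = 15.345 kWh
Wi-Fi router: Runtime = 12 h/day × 31 days = 372 h
Wi-Fi router: 0.014 kW × 372 h = 5.208 kWh
Total energy = 20.553 kWh
Cost = 20.553 × $0.15 = $3.08

$3.08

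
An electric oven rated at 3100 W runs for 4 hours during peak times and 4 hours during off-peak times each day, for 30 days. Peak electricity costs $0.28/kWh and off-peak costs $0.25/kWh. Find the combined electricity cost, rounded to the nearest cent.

Peak energy = 3.1 kW × 4 h × 30 = 372 kWh
Off-peak energy = 3.1 kW × 4 h × 30 = 372 kWh
Cost = 372 × $0.28 + 372 × $0.25 = $104.16 + $93 = $197.16

$197.16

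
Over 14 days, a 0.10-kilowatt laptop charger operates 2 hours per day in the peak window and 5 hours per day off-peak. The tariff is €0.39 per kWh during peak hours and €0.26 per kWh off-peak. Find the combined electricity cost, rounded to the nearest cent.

Peak energy = 0.1 kW × 2 h × 14 = 2.8 kWh
Off-peak energy = 0.1 kW × 5 h × 14 = 7 kWh
Cost = 2.8 × €0.39 + 7 × €0.26 = €1.092 + €1.82 = €2.91

€2.91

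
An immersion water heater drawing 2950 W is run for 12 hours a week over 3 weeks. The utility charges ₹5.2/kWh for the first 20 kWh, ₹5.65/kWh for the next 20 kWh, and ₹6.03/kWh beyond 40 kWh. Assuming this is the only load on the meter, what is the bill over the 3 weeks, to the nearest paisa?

Runtime = 12 h/week × 3 weeks = 36 h
Energy = 2.95 kW × 36 h = 106.2 kWh
Tier 1 (0–20 kWh): 20 × ₹5.2 = ₹104
Tier 2 (20–40 kWh): 20 × ₹5.65 = ₹113
Above 40 kWh: 66.2 × ₹6.03 = ₹399.186
Bill = ₹616.19

₹616.19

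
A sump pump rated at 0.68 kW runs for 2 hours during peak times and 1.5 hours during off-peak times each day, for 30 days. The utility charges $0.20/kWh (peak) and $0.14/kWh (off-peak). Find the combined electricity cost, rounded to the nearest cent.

$12.44

Peak energy = 0.68 kW × 2 h × 30 = 40.8 kWh
Off-peak energy = 0.68 kW × 1.5 h × 30 = 30.6 kWh
Cost = 40.8 × $0.20 + 30.6 × $0.14 = $8.16 + $4.284 = $12.44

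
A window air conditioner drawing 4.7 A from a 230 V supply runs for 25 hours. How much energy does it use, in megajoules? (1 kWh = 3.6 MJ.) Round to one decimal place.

97.3 MJ

Power = 4.7 A × 230 V = 1081 W = 1.081 kW
Energy = 1.081 kW × 25 h = 27.025 kWh
= 27.025 × 3.6 MJ = 97.3 MJ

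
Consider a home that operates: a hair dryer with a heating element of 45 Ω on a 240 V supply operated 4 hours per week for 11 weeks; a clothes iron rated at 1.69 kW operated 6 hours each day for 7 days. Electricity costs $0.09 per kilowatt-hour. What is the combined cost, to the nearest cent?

hair dryer: Power = V²/R = 240²/45 = 1280 W = 1.28 kW
hair dryer: Runtime = 4 h/week × 11 weeks = 44 h
hair dryer: 1.28 kW × 44 h = 56.32 kWh
clothes iron: Runtime = 6 h/day × 7 days = 42 h
clothes iron: 1.69 kW × 42 h = 70.98 kWh
Total energy = 127.3 kWh
Cost = 127.3 × $0.09 = $11.46

$11.46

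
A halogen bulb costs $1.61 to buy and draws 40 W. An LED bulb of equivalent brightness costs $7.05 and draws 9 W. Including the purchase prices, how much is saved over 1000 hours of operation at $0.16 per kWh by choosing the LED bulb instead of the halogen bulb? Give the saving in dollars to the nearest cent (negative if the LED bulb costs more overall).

-$0.48

halogen bulb: $1.61 + (40/1000) kW × 1000 h × $0.16 = $1.61 + $6.4 = $8.01
LED bulb: $7.05 + (9/1000) kW × 1000 h × $0.16 = $7.05 + $1.44 = $8.49
Saving = $8.01 − $8.49 = −$0.48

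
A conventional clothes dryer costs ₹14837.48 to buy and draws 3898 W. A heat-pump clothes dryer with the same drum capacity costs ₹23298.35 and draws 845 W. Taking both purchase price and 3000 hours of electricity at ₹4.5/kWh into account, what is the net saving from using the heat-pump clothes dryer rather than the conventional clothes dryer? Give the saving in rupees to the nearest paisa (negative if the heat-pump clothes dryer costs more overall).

conventional clothes dryer: ₹14837.48 + (3898/1000) kW × 3000 h × ₹4.5 = ₹14837.48 + ₹52623 = ₹67460.48
heat-pump clothes dryer: ₹23298.35 + (845/1000) kW × 3000 h × ₹4.5 = ₹23298.35 + ₹11407.5 = ₹34705.85
Saving = ₹67460.48 − ₹34705.85 = ₹32754.63

₹32754.63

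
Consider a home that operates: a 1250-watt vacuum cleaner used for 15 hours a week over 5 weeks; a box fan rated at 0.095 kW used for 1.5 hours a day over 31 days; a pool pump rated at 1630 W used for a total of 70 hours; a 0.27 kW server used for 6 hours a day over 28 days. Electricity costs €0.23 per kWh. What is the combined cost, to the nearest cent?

€59.25

vacuum cleaner: Runtime = 15 h/week × 5 weeks = 75 h
vacuum cleaner: 1.25 kW × 75 h = 93.75 kWh
box fan: Runtime = 1.5 h/day × 31 days = 46.5 h
box fan: 0.095 kW × 46.5 h = 4.4175 kWh
pool pump: 1.63 kW × 70 h = 114.1 kWh
server: Runtime = 6 h/day × 28 days = 168 h
server: 0.27 kW × 168 h = 45.36 kWh
Total energy = 257.6275 kWh
Cost = 257.6275 × €0.23 = €59.25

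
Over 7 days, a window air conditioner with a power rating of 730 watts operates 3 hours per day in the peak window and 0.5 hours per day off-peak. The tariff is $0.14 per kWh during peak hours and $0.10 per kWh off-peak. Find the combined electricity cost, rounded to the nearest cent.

$2.40

Peak energy = 0.73 kW × 3 h × 7 = 15.33 kWh
Off-peak energy = 0.73 kW × 0.5 h × 7 = 2.555 kWh
Cost = 15.33 × $0.14 + 2.555 × $0.10 = $2.1462 + $0.2555 = $2.40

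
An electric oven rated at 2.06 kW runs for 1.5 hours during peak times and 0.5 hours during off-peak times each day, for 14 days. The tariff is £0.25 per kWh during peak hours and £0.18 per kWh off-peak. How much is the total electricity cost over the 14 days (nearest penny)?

£13.41

Peak energy = 2.06 kW × 1.5 h × 14 = 43.26 kWh
Off-peak energy = 2.06 kW × 0.5 h × 14 = 14.42 kWh
Cost = 43.26 × £0.25 + 14.42 × £0.18 = £10.815 + £2.5956 = £13.41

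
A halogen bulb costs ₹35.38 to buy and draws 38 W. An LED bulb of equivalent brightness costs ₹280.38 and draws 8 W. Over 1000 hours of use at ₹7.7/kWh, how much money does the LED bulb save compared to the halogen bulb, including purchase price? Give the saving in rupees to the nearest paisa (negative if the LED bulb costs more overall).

halogen bulb: ₹35.38 + (38/1000) kW × 1000 h × ₹7.7 = ₹35.38 + ₹292.6 = ₹327.98
LED bulb: ₹280.38 + (8/1000) kW × 1000 h × ₹7.7 = ₹280.38 + ₹61.6 = ₹341.98
Saving = ₹327.98 − ₹341.98 = −₹14

-₹14.00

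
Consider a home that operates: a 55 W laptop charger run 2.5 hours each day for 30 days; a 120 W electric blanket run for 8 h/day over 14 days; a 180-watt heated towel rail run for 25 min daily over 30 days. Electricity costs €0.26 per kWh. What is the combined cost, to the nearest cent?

laptop charger: Runtime = 2.5 h/day × 30 days = 75 h
laptop charger: 0.055 kW × 75 h = 4.125 kWh
electric blanket: Runtime = 8 h/day × 14 days = 112 h
electric blanket: 0.12 kW × 112 h = 13.44 kWh
heated towel rail: Runtime = 25 min × 30 = 750 min = 12.5 h
heated towel rail: 0.18 kW × 12.5 h = 2.25 kWh
Total energy = 19.815 kWh
Cost = 19.815 × €0.26 = €5.15

€5.15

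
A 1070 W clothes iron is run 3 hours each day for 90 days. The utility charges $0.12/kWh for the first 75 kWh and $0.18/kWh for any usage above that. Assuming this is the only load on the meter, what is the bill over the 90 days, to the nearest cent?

$47.50

Runtime = 3 h/day × 90 days = 270 h
Energy = 1.07 kW × 270 h = 288.9 kWh
Tier 1 (0–75 kWh): 75 × $0.12 = $9
Above 75 kWh: 213.9 × $0.18 = $38.502
Bill = $47.50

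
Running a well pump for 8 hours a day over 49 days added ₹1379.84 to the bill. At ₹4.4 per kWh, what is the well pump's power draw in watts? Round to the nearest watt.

800 W

Energy = ₹1379.84 ÷ ₹4.4/kWh = 313.6 kWh
Runtime = 8 h/day × 49 days = 392 h
Power = 313.6 kWh ÷ 392 h = 0.8 kW = 800 W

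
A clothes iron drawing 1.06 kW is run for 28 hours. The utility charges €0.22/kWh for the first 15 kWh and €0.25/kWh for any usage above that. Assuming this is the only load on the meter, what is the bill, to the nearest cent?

€6.97

Energy = 1.06 kW × 28 h = 29.68 kWh
Tier 1 (0–15 kWh): 15 × €0.22 = €3.3
Above 15 kWh: 14.68 × €0.25 = €3.67
Bill = €6.97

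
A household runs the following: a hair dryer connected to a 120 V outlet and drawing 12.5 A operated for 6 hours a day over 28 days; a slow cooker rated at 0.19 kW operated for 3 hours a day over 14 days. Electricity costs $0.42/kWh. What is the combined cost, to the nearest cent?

hair dryer: Power = 12.5 A × 120 V = 1500 W = 1.5 kW
hair dryer: Runtime = 6 h/day × 28 days = 168 h
hair dryer: 1.5 kW × 168 h = 252 kWh
slow cooker: Runtime = 3 h/day × 14 days = 42 h
slow cooker: 0.19 kW × 42 h = 7.98 kWh
Total energy = 259.98 kWh
Cost = 259.98 × $0.42 = $109.19

$109.19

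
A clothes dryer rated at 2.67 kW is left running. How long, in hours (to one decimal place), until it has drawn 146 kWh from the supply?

Hours = 146 kWh ÷ 2.67 kW = 54.7 h

54.7 h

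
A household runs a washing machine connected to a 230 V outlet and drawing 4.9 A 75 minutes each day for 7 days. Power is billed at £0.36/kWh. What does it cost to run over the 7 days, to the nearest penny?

£3.55

Power = 4.9 A × 230 V = 1127 W = 1.127 kW
Runtime = 75 min × 7 = 525 min = 8.75 h
Energy = 1.127 kW × 8.75 h = 9.86125 kWh
Cost = 9.86125 kWh × £0.36/kWh = £3.55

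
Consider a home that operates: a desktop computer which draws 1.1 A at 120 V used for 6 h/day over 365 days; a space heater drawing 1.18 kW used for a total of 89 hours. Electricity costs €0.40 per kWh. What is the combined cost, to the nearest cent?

€157.64

desktop computer: Power = 1.1 A × 120 V = 132 W = 0.132 kW
desktop computer: Runtime = 6 h/day × 365 days = 2190 h
desktop computer: 0.132 kW × 2190 h = 289.08 kWh
space heater: 1.18 kW × 89 h = 105.02 kWh
Total energy = 394.1 kWh
Cost = 394.1 × €0.40 = €157.64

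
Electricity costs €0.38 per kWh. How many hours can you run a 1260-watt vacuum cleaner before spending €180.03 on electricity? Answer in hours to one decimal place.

376.0 h

Energy available = €180.03 ÷ €0.38/kWh = 473.7632 kWh
Hours = 473.7632 kWh ÷ 1.26 kW = 376.0 h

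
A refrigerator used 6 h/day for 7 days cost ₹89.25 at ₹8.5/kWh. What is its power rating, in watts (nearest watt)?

250 W

Energy = ₹89.25 ÷ ₹8.5/kWh = 10.5 kWh
Runtime = 6 h/day × 7 days = 42 h
Power = 10.5 kWh ÷ 42 h = 0.25 kW = 250 W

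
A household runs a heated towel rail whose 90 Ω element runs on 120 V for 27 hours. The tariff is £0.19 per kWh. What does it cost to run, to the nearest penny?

£0.82

Power = V²/R = 120²/90 = 160 W = 0.16 kW
Energy = 0.16 kW × 27 h = 4.32 kWh
Cost = 4.32 kWh × £0.19/kWh = £0.82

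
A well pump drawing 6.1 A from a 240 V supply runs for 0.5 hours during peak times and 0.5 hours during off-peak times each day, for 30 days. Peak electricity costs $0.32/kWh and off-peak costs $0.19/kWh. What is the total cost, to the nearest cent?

Power = 6.1 A × 240 V = 1464 W = 1.464 kW
Peak energy = 1.464 kW × 0.5 h × 30 = 21.96 kWh
Off-peak energy = 1.464 kW × 0.5 h × 30 = 21.96 kWh
Cost = 21.96 × $0.32 + 21.96 × $0.19 = $7.0272 + $4.1724 = $11.20

$11.20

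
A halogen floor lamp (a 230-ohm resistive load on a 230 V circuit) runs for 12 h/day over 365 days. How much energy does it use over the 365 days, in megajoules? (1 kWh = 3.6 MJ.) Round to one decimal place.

Power = V²/R = 230²/230 = 230 W = 0.23 kW
Runtime = 12 h/day × 365 days = 4380 h
Energy = 0.23 kW × 4380 h = 1007.4 kWh
= 1007.4 × 3.6 MJ = 3626.6 MJ

3626.6 MJ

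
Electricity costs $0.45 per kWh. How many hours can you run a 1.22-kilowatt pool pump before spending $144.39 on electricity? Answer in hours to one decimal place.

Energy available = $144.39 ÷ $0.45/kWh = 320.8667 kWh
Hours = 320.8667 kWh ÷ 1.22 kW = 263.0 h

263.0 h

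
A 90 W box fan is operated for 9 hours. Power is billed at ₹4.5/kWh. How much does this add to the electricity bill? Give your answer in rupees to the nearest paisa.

₹3.65

Energy = 0.09 kW × 9 h = 0.81 kWh
Cost = 0.81 kWh × ₹4.5/kWh = ₹3.65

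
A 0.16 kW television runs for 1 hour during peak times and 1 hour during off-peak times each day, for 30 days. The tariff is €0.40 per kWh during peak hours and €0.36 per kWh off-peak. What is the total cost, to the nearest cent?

Peak energy = 0.16 kW × 1 h × 30 = 4.8 kWh
Off-peak energy = 0.16 kW × 1 h × 30 = 4.8 kWh
Cost = 4.8 × €0.40 + 4.8 × €0.36 = €1.92 + €1.728 = €3.65

€3.65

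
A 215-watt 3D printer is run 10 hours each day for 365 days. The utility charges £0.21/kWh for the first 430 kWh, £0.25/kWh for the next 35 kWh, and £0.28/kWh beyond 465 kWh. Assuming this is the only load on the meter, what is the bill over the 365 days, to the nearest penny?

£188.58

Runtime = 10 h/day × 365 days = 3650 h
Energy = 0.215 kW × 3650 h = 784.75 kWh
Tier 1 (0–430 kWh): 430 × £0.21 = £90.3
Tier 2 (430–465 kWh): 35 × £0.25 = £8.75
Above 465 kWh: 319.75 × £0.28 = £89.53
Bill = £188.58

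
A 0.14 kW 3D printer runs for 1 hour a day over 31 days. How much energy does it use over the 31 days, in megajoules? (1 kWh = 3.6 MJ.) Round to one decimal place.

15.6 MJ

Runtime = 1 h/day × 31 days = 31 h
Energy = 0.14 kW × 31 h = 4.34 kWh
= 4.34 × 3.6 MJ = 15.6 MJ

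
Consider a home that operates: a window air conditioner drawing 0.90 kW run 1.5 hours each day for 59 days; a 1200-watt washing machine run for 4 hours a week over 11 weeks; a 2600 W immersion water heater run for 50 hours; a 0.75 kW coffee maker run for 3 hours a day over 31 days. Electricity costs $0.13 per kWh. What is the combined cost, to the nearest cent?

$43.19

window air conditioner: Runtime = 1.5 h/day × 59 days = 88.5 h
window air conditioner: 0.9 kW × 88.5 h = 79.65 kWh
washing machine: Runtime = 4 h/week × 11 weeks = 44 h
washing machine: 1.2 kW × 44 h = 52.8 kWh
immersion water heater: 2.6 kW × 50 h = 130 kWh
coffee maker: Runtime = 3 h/day × 31 days = 93 h
coffee maker: 0.75 kW × 93 h = 69.75 kWh
Total energy = 332.2 kWh
Cost = 332.2 × $0.13 = $43.19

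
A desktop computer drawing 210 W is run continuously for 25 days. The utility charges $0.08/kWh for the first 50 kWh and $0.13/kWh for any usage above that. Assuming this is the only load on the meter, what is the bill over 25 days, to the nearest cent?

Runtime = 24 h × 25 = 600 h
Energy = 0.21 kW × 600 h = 126 kWh
Tier 1 (0–50 kWh): 50 × $0.08 = $4
Above 50 kWh: 76 × $0.13 = $9.88
Bill = $13.88

$13.88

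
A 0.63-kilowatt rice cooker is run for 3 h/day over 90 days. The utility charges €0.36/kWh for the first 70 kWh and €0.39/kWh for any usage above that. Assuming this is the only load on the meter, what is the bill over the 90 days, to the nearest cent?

Runtime = 3 h/day × 90 days = 270 h
Energy = 0.63 kW × 270 h = 170.1 kWh
Tier 1 (0–70 kWh): 70 × €0.36 = €25.2
Above 70 kWh: 100.1 × €0.39 = €39.039
Bill = €64.24

€64.24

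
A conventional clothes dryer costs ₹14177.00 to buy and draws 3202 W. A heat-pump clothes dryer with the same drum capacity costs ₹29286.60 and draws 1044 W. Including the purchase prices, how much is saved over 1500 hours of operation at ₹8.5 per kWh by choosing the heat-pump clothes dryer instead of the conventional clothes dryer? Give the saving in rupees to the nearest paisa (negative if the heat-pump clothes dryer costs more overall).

conventional clothes dryer: ₹14177.00 + (3202/1000) kW × 1500 h × ₹8.5 = ₹14177.00 + ₹40825.5 = ₹55002.5
heat-pump clothes dryer: ₹29286.60 + (1044/1000) kW × 1500 h × ₹8.5 = ₹29286.60 + ₹13311 = ₹42597.6
Saving = ₹55002.5 − ₹42597.6 = ₹12404.9

₹12404.90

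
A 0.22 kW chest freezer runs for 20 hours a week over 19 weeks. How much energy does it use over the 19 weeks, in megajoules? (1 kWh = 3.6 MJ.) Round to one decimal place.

Runtime = 20 h/week × 19 weeks = 380 h
Energy = 0.22 kW × 380 h = 83.6 kWh
= 83.6 × 3.6 MJ = 301.0 MJ

301.0 MJ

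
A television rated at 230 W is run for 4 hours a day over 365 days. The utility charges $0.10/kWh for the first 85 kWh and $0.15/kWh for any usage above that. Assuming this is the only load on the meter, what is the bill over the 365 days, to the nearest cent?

$46.12

Runtime = 4 h/day × 365 days = 1460 h
Energy = 0.23 kW × 1460 h = 335.8 kWh
Tier 1 (0–85 kWh): 85 × $0.10 = $8.5
Above 85 kWh: 250.8 × $0.15 = $37.62
Bill = $46.12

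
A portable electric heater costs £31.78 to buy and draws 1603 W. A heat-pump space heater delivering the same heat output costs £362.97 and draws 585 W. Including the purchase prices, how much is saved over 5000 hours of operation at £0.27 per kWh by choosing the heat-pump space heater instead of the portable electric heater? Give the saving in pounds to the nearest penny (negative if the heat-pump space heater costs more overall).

£1043.11

portable electric heater: £31.78 + (1603/1000) kW × 5000 h × £0.27 = £31.78 + £2164.05 = £2195.83
heat-pump space heater: £362.97 + (585/1000) kW × 5000 h × £0.27 = £362.97 + £789.75 = £1152.72
Saving = £2195.83 − £1152.72 = £1043.11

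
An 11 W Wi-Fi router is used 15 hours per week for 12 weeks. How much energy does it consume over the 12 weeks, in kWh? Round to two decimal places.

Runtime = 15 h/week × 12 weeks = 180 h
Energy = 0.011 kW × 180 h = 1.98 kWh

1.98 kWh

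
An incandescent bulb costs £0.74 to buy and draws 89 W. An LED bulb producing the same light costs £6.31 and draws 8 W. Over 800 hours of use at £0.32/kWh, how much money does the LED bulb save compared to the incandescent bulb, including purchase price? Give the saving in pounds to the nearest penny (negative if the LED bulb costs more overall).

incandescent bulb: £0.74 + (89/1000) kW × 800 h × £0.32 = £0.74 + £22.784 = £23.524
LED bulb: £6.31 + (8/1000) kW × 800 h × £0.32 = £6.31 + £2.048 = £8.358
Saving = £23.524 − £8.358 = £15.166 → £15.17

£15.17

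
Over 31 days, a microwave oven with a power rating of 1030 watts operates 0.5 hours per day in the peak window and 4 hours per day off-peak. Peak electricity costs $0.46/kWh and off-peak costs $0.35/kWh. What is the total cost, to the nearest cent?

Peak energy = 1.03 kW × 0.5 h × 31 = 15.965 kWh
Off-peak energy = 1.03 kW × 4 h × 31 = 127.72 kWh
Cost = 15.965 × $0.46 + 127.72 × $0.35 = $7.3439 + $44.702 = $52.05

$52.05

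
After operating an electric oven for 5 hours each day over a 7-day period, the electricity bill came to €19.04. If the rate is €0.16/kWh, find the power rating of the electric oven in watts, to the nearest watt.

Energy = €19.04 ÷ €0.16/kWh = 119 kWh
Runtime = 5 h/day × 7 days = 35 h
Power = 119 kWh ÷ 35 h = 3.4 kW = 3400 W

3400 W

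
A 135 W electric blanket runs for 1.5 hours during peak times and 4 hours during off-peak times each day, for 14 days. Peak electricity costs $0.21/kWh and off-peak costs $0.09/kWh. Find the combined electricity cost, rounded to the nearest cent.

Peak energy = 0.135 kW × 1.5 h × 14 = 2.835 kWh
Off-peak energy = 0.135 kW × 4 h × 14 = 7.56 kWh
Cost = 2.835 × $0.21 + 7.56 × $0.09 = $0.59535 + $0.6804 = $1.28

$1.28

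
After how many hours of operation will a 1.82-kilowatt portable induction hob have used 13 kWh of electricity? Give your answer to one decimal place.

7.1 h

Hours = 13 kWh ÷ 1.82 kW = 7.1 h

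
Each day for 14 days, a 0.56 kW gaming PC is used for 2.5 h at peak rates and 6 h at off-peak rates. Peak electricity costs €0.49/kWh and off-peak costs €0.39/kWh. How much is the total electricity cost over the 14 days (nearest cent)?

€27.95

Peak energy = 0.56 kW × 2.5 h × 14 = 19.6 kWh
Off-peak energy = 0.56 kW × 6 h × 14 = 47.04 kWh
Cost = 19.6 × €0.49 + 47.04 × €0.39 = €9.604 + €18.3456 = €27.95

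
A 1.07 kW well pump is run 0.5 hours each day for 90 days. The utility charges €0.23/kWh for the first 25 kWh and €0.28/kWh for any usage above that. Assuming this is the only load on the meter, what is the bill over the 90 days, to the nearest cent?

€12.23

Runtime = 0.5 h/day × 90 days = 45 h
Energy = 1.07 kW × 45 h = 48.15 kWh
Tier 1 (0–25 kWh): 25 × €0.23 = €5.75
Above 25 kWh: 23.15 × €0.28 = €6.482
Bill = €12.23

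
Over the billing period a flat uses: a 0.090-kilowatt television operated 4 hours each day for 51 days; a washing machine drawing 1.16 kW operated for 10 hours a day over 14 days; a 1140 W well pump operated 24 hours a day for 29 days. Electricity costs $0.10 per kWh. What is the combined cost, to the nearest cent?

television: Runtime = 4 h/day × 51 days = 204 h
television: 0.09 kW × 204 h = 18.36 kWh
washing machine: Runtime = 10 h/day × 14 days = 140 h
washing machine: 1.16 kW × 140 h = 162.4 kWh
well pump: Runtime = 24 h × 29 = 696 h
well pump: 1.14 kW × 696 h = 793.44 kWh
Total energy = 974.2 kWh
Cost = 974.2 × $0.10 = $97.42

$97.42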